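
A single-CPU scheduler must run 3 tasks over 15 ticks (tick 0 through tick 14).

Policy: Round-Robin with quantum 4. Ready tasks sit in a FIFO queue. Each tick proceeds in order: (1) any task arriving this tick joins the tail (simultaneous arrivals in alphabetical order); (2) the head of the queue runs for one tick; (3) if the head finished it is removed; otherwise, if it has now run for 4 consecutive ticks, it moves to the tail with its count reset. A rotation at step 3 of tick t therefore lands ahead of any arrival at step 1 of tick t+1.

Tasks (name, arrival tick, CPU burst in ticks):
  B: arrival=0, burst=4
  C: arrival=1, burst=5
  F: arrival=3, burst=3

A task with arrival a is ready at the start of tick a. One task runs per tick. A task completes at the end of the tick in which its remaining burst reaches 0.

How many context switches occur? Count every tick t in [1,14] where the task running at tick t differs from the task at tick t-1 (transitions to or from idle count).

t=0: queue=[B] q_used=0 → run B
t=1: queue=[B,C] q_used=1 → run B
t=2: queue=[B,C] q_used=2 → run B
t=3: queue=[B,C,F] q_used=3 → run B
t=4: queue=[C,F] q_used=0 → run C
t=5: queue=[C,F] q_used=1 → run C
t=6: queue=[C,F] q_used=2 → run C
t=7: queue=[C,F] q_used=3 → run C
t=8: queue=[F,C] q_used=0 → run F
t=9: queue=[F,C] q_used=1 → run F
t=10: queue=[F,C] q_used=2 → run F
t=11: queue=[C] q_used=0 → run C
t=12: (idle)
t=13: (idle)
t=14: (idle)

context switches = 4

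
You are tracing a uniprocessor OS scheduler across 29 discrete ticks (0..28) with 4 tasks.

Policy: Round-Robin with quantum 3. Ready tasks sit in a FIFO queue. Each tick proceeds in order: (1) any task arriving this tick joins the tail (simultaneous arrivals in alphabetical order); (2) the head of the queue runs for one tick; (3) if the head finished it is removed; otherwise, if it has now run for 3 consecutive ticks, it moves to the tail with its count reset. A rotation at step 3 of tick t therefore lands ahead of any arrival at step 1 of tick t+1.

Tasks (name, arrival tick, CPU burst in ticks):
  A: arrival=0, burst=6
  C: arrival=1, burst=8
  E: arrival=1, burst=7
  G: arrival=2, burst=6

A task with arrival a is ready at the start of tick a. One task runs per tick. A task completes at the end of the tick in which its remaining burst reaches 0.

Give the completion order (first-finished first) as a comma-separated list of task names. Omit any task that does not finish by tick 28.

t=0: queue=[A] q_used=0 → run A
t=1: queue=[A,C,E] q_used=1 → run A
t=2: queue=[A,C,E,G] q_used=2 → run A
t=3: queue=[C,E,G,A] q_used=0 → run C
t=4: queue=[C,E,G,A] q_used=1 → run C
t=5: queue=[C,E,G,A] q_used=2 → run C
t=6: queue=[E,G,A,C] q_used=0 → run E
t=7: queue=[E,G,A,C] q_used=1 → run E
t=8: queue=[E,G,A,C] q_used=2 → run E
t=9: queue=[G,A,C,E] q_used=0 → run G
t=10: queue=[G,A,C,E] q_used=1 → run G
t=11: queue=[G,A,C,E] q_used=2 → run G
t=12: queue=[A,C,E,G] q_used=0 → run A
t=13: queue=[A,C,E,G] q_used=1 → run A
t=14: queue=[A,C,E,G] q_used=2 → run A
t=15: queue=[C,E,G] q_used=0 → run C
t=16: queue=[C,E,G] q_used=1 → run C
t=17: queue=[C,E,G] q_used=2 → run C
t=18: queue=[E,G,C] q_used=0 → run E
t=19: queue=[E,G,C] q_used=1 → run E
t=20: queue=[E,G,C] q_used=2 → run E
t=21: queue=[G,C,E] q_used=0 → run G
t=22: queue=[G,C,E] q_used=1 → run G
t=23: queue=[G,C,E] q_used=2 → run G
t=24: queue=[C,E] q_used=0 → run C
t=25: queue=[C,E] q_used=1 → run C
t=26: queue=[E] q_used=0 → run E
t=27: (idle)
t=28: (idle)

completion order = A, G, C, E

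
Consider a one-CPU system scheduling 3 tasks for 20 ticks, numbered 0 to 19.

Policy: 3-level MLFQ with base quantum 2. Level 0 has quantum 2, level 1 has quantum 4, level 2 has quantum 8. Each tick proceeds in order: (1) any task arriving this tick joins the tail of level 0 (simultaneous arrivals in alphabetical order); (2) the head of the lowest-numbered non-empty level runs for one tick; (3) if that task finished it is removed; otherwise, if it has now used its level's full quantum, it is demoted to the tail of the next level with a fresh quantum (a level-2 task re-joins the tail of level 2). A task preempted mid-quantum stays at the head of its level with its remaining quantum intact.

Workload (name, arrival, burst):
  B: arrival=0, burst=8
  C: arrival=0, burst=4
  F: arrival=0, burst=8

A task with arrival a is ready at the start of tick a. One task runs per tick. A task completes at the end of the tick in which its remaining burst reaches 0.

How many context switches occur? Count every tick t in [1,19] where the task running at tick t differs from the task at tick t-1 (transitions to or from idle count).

t=0: L0/L1/L2 = BCF/-/- → run B
t=1: L0/L1/L2 = BCF/-/- → run B
t=2: L0/L1/L2 = CF/B/- → run C
t=3: L0/L1/L2 = CF/B/- → run C
t=4: L0/L1/L2 = F/BC/- → run F
t=5: L0/L1/L2 = F/BC/- → run F
t=6: L0/L1/L2 = -/BCF/- → run B
t=7: L0/L1/L2 = -/BCF/- → run B
t=8: L0/L1/L2 = -/BCF/- → run B
t=9: L0/L1/L2 = -/BCF/- → run B
t=10: L0/L1/L2 = -/CF/B → run C
t=11: L0/L1/L2 = -/CF/B → run C
t=12: L0/L1/L2 = -/F/B → run F
t=13: L0/L1/L2 = -/F/B → run F
t=14: L0/L1/L2 = -/F/B → run F
t=15: L0/L1/L2 = -/F/B → run F
t=16: L0/L1/L2 = -/-/BF → run B
t=17: L0/L1/L2 = -/-/BF → run B
t=18: L0/L1/L2 = -/-/F → run F
t=19: L0/L1/L2 = -/-/F → run F

context switches = 7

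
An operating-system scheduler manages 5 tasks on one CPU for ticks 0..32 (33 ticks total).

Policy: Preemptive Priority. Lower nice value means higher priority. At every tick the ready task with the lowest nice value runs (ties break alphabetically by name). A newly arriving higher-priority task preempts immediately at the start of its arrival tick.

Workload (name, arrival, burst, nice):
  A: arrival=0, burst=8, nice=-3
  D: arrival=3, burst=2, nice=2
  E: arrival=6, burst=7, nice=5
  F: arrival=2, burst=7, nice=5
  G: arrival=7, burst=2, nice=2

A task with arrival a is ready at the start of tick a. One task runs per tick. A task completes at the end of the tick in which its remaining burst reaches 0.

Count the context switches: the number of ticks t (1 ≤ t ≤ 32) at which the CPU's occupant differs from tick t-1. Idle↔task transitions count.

t=0: ready={A} → run A
t=1: ready={A} → run A
t=2: ready={A,F} → run A
t=3: ready={A,D,F} → run A
t=4: ready={A,D,F} → run A
t=5: ready={A,D,F} → run A
t=6: ready={A,D,E,F} → run A
t=7: ready={A,D,E,F,G} → run A
t=8: ready={D,E,F,G} → run D
t=9: ready={D,E,F,G} → run D
t=10: ready={E,F,G} → run G
t=11: ready={E,F,G} → run G
t=12: ready={E,F} → run E
t=13: ready={E,F} → run E
t=14: ready={E,F} → run E
t=15: ready={E,F} → run E
t=16: ready={E,F} → run E
t=17: ready={E,F} → run E
t=18: ready={E,F} → run E
t=19: ready={F} → run F
t=20: ready={F} → run F
t=21: ready={F} → run F
t=22: ready={F} → run F
t=23: ready={F} → run F
t=24: ready={F} → run F
t=25: ready={F} → run F
t=26: (idle)
t=27: (idle)
t=28: (idle)
t=29: (idle)
t=30: (idle)
t=31: (idle)
t=32: (idle)

context switches = 5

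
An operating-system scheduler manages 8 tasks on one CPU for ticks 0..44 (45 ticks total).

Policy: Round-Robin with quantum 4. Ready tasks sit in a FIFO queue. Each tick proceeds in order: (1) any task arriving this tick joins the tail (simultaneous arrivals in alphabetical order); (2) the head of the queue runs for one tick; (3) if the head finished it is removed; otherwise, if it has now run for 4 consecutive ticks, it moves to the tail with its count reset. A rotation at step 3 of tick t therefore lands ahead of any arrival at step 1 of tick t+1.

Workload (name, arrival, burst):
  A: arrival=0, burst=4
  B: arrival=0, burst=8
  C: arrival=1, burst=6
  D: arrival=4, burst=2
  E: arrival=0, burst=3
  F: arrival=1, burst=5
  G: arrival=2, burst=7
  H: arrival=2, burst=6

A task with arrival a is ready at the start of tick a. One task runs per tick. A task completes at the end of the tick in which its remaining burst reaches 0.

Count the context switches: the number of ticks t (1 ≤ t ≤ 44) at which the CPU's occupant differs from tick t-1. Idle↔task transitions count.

context switches = 13

t=0: queue=[A,B,E] q_used=0 → run A
t=1: queue=[A,B,E,C,F] q_used=1 → run A
t=2: queue=[A,B,E,C,F,G,H] q_used=2 → run A
t=3: queue=[A,B,E,C,F,G,H] q_used=3 → run A
t=4: queue=[B,E,C,F,G,H,D] q_used=0 → run B
t=5: queue=[B,E,C,F,G,H,D] q_used=1 → run B
t=6: queue=[B,E,C,F,G,H,D] q_used=2 → run B
t=7: queue=[B,E,C,F,G,H,D] q_used=3 → run B
t=8: queue=[E,C,F,G,H,D,B] q_used=0 → run E
t=9: queue=[E,C,F,G,H,D,B] q_used=1 → run E
t=10: queue=[E,C,F,G,H,D,B] q_used=2 → run E
t=11: queue=[C,F,G,H,D,B] q_used=0 → run C
t=12: queue=[C,F,G,H,D,B] q_used=1 → run C
t=13: queue=[C,F,G,H,D,B] q_used=2 → run C
t=14: queue=[C,F,G,H,D,B] q_used=3 → run C
t=15: queue=[F,G,H,D,B,C] q_used=0 → run F
t=16: queue=[F,G,H,D,B,C] q_used=1 → run F
t=17: queue=[F,G,H,D,B,C] q_used=2 → run F
t=18: queue=[F,G,H,D,B,C] q_used=3 → run F
t=19: queue=[G,H,D,B,C,F] q_used=0 → run G
t=20: queue=[G,H,D,B,C,F] q_used=1 → run G
t=21: queue=[G,H,D,B,C,F] q_used=2 → run G
t=22: queue=[G,H,D,B,C,F] q_used=3 → run G
t=23: queue=[H,D,B,C,F,G] q_used=0 → run H
t=24: queue=[H,D,B,C,F,G] q_used=1 → run H
t=25: queue=[H,D,B,C,F,G] q_used=2 → run H
t=26: queue=[H,D,B,C,F,G] q_used=3 → run H
t=27: queue=[D,B,C,F,G,H] q_used=0 → run D
t=28: queue=[D,B,C,F,G,H] q_used=1 → run D
t=29: queue=[B,C,F,G,H] q_used=0 → run B
t=30: queue=[B,C,F,G,H] q_used=1 → run B
t=31: queue=[B,C,F,G,H] q_used=2 → run B
t=32: queue=[B,C,F,G,H] q_used=3 → run B
t=33: queue=[C,F,G,H] q_used=0 → run C
t=34: queue=[C,F,G,H] q_used=1 → run C
t=35: queue=[F,G,H] q_used=0 → run F
t=36: queue=[G,H] q_used=0 → run G
t=37: queue=[G,H] q_used=1 → run G
t=38: queue=[G,H] q_used=2 → run G
t=39: queue=[H] q_used=0 → run H
t=40: queue=[H] q_used=1 → run H
t=41: (idle)
t=42: (idle)
t=43: (idle)
t=44: (idle)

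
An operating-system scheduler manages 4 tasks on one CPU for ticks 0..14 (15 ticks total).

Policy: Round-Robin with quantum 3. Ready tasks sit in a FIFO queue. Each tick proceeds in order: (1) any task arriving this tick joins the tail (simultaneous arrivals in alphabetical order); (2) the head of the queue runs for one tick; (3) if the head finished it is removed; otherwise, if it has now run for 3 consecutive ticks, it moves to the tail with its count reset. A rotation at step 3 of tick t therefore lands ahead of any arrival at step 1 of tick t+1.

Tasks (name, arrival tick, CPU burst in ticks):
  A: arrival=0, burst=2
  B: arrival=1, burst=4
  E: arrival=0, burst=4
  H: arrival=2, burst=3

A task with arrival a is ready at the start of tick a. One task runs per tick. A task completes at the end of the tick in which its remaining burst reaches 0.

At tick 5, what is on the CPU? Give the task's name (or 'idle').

t=0: queue=[A,E] q_used=0 → run A
t=1: queue=[A,E,B] q_used=1 → run A
t=2: queue=[E,B,H] q_used=0 → run E
t=3: queue=[E,B,H] q_used=1 → run E
t=4: queue=[E,B,H] q_used=2 → run E
t=5: queue=[B,H,E] q_used=0 → run B
t=6: queue=[B,H,E] q_used=1 → run B
t=7: queue=[B,H,E] q_used=2 → run B
t=8: queue=[H,E,B] q_used=0 → run H
t=9: queue=[H,E,B] q_used=1 → run H
t=10: queue=[H,E,B] q_used=2 → run H
t=11: queue=[E,B] q_used=0 → run E
t=12: queue=[B] q_used=0 → run B
t=13: (idle)
t=14: (idle)

running at tick 5 = B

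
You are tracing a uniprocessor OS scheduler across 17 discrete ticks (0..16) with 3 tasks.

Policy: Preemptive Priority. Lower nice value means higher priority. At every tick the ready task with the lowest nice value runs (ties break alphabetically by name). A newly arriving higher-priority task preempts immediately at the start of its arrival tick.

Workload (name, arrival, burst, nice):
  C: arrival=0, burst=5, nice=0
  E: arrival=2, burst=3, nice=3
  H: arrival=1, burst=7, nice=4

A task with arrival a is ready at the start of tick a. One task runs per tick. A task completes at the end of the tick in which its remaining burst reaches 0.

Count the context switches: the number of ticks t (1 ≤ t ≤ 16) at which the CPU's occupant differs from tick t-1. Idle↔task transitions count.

context switches = 3

t=0: ready={C} → run C
t=1: ready={C,H} → run C
t=2: ready={C,E,H} → run C
t=3: ready={C,E,H} → run C
t=4: ready={C,E,H} → run C
t=5: ready={E,H} → run E
t=6: ready={E,H} → run E
t=7: ready={E,H} → run E
t=8: ready={H} → run H
t=9: ready={H} → run H
t=10: ready={H} → run H
t=11: ready={H} → run H
t=12: ready={H} → run H
t=13: ready={H} → run H
t=14: ready={H} → run H
t=15: (idle)
t=16: (idle)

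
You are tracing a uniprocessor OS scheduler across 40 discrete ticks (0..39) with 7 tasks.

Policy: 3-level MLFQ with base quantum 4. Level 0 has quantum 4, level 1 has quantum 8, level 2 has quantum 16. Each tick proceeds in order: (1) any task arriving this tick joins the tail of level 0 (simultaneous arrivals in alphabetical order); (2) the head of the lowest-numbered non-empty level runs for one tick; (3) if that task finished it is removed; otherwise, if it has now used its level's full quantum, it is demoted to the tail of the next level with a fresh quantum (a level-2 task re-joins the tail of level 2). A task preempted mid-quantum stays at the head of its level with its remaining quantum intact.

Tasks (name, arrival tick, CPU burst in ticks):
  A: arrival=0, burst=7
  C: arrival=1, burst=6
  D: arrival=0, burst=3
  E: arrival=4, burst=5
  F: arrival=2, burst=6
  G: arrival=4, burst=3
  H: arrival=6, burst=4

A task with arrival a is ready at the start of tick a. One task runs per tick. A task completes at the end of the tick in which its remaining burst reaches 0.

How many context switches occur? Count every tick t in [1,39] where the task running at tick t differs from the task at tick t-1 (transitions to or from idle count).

t=0: L0/L1/L2 = AD/-/- → run A
t=1: L0/L1/L2 = ADC/-/- → run A
t=2: L0/L1/L2 = ADCF/-/- → run A
t=3: L0/L1/L2 = ADCF/-/- → run A
t=4: L0/L1/L2 = DCFEG/A/- → run D
t=5: L0/L1/L2 = DCFEG/A/- → run D
t=6: L0/L1/L2 = DCFEGH/A/- → run D
t=7: L0/L1/L2 = CFEGH/A/- → run C
t=8: L0/L1/L2 = CFEGH/A/- → run C
t=9: L0/L1/L2 = CFEGH/A/- → run C
t=10: L0/L1/L2 = CFEGH/A/- → run C
t=11: L0/L1/L2 = FEGH/AC/- → run F
t=12: L0/L1/L2 = FEGH/AC/- → run F
t=13: L0/L1/L2 = FEGH/AC/- → run F
t=14: L0/L1/L2 = FEGH/AC/- → run F
t=15: L0/L1/L2 = EGH/ACF/- → run E
t=16: L0/L1/L2 = EGH/ACF/- → run E
t=17: L0/L1/L2 = EGH/ACF/- → run E
t=18: L0/L1/L2 = EGH/ACF/- → run E
t=19: L0/L1/L2 = GH/ACFE/- → run G
t=20: L0/L1/L2 = GH/ACFE/- → run G
t=21: L0/L1/L2 = GH/ACFE/- → run G
t=22: L0/L1/L2 = H/ACFE/- → run H
t=23: L0/L1/L2 = H/ACFE/- → run H
t=24: L0/L1/L2 = H/ACFE/- → run H
t=25: L0/L1/L2 = H/ACFE/- → run H
t=26: L0/L1/L2 = -/ACFE/- → run A
t=27: L0/L1/L2 = -/ACFE/- → run A
t=28: L0/L1/L2 = -/ACFE/- → run A
t=29: L0/L1/L2 = -/CFE/- → run C
t=30: L0/L1/L2 = -/CFE/- → run C
t=31: L0/L1/L2 = -/FE/- → run F
t=32: L0/L1/L2 = -/FE/- → run F
t=33: L0/L1/L2 = -/E/- → run E
t=34: (idle)
t=35: (idle)
t=36: (idle)
t=37: (idle)
t=38: (idle)
t=39: (idle)

context switches = 11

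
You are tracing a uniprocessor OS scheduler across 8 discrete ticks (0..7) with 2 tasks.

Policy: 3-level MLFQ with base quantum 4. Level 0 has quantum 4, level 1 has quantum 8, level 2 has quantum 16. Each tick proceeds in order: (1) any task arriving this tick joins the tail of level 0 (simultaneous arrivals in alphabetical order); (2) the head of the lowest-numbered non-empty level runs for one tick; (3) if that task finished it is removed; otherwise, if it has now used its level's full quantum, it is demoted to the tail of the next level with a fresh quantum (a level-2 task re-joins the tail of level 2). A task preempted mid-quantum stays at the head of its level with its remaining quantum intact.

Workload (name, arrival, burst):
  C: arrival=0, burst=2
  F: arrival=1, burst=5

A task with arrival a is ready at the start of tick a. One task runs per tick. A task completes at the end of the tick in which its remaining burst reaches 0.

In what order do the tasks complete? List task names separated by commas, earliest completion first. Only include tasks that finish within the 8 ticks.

t=0: L0/L1/L2 = C/-/- → run C
t=1: L0/L1/L2 = CF/-/- → run C
t=2: L0/L1/L2 = F/-/- → run F
t=3: L0/L1/L2 = F/-/- → run F
t=4: L0/L1/L2 = F/-/- → run F
t=5: L0/L1/L2 = F/-/- → run F
t=6: L0/L1/L2 = -/F/- → run F
t=7: (idle)

completion order = C, F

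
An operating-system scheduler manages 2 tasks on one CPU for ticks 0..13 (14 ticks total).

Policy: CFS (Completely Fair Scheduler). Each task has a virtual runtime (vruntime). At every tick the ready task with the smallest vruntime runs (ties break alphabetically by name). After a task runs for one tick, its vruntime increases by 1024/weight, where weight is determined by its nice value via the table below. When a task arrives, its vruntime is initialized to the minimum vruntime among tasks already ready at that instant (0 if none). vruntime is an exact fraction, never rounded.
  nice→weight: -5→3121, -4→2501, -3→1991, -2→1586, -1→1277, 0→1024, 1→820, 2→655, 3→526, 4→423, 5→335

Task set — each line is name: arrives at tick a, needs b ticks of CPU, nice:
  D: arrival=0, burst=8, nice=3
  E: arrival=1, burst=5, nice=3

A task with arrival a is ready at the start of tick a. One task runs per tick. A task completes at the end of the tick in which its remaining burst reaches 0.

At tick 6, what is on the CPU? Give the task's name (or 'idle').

t=0: vr[D=0] → run D
t=1: vr[D=512/263 E=512/263] → run D
t=2: vr[D=1024/263 E=512/263] → run E
t=3: vr[D=1024/263 E=1024/263] → run D
t=4: vr[D=1536/263 E=1024/263] → run E
t=5: vr[D=1536/263 E=1536/263] → run D
t=6: vr[D=2048/263 E=1536/263] → run E
t=7: vr[D=2048/263 E=2048/263] → run D
t=8: vr[D=2560/263 E=2048/263] → run E
t=9: vr[D=2560/263 E=2560/263] → run D
t=10: vr[D=3072/263 E=2560/263] → run E
t=11: vr[D=3072/263] → run D
t=12: vr[D=3584/263] → run D
t=13: (idle)

running at tick 6 = E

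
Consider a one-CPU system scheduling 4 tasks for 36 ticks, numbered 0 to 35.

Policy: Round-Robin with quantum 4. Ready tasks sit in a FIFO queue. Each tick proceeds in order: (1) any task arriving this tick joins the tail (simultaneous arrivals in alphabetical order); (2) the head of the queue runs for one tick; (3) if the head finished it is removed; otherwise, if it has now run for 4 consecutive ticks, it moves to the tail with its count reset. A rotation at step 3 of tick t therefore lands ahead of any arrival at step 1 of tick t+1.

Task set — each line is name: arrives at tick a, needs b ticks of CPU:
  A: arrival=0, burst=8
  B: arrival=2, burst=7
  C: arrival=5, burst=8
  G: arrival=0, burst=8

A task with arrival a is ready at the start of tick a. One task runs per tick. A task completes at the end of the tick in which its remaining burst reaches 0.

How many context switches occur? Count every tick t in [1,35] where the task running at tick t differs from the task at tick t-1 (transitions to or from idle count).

t=0: queue=[A,G] q_used=0 → run A
t=1: queue=[A,G] q_used=1 → run A
t=2: queue=[A,G,B] q_used=2 → run A
t=3: queue=[A,G,B] q_used=3 → run A
t=4: queue=[G,B,A] q_used=0 → run G
t=5: queue=[G,B,A,C] q_used=1 → run G
t=6: queue=[G,B,A,C] q_used=2 → run G
t=7: queue=[G,B,A,C] q_used=3 → run G
t=8: queue=[B,A,C,G] q_used=0 → run B
t=9: queue=[B,A,C,G] q_used=1 → run B
t=10: queue=[B,A,C,G] q_used=2 → run B
t=11: queue=[B,A,C,G] q_used=3 → run B
t=12: queue=[A,C,G,B] q_used=0 → run A
t=13: queue=[A,C,G,B] q_used=1 → run A
t=14: queue=[A,C,G,B] q_used=2 → run A
t=15: queue=[A,C,G,B] q_used=3 → run A
t=16: queue=[C,G,B] q_used=0 → run C
t=17: queue=[C,G,B] q_used=1 → run C
t=18: queue=[C,G,B] q_used=2 → run C
t=19: queue=[C,G,B] q_used=3 → run C
t=20: queue=[G,B,C] q_used=0 → run G
t=21: queue=[G,B,C] q_used=1 → run G
t=22: queue=[G,B,C] q_used=2 → run G
t=23: queue=[G,B,C] q_used=3 → run G
t=24: queue=[B,C] q_used=0 → run B
t=25: queue=[B,C] q_used=1 → run B
t=26: queue=[B,C] q_used=2 → run B
t=27: queue=[C] q_used=0 → run C
t=28: queue=[C] q_used=1 → run C
t=29: queue=[C] q_used=2 → run C
t=30: queue=[C] q_used=3 → run C
t=31: (idle)
t=32: (idle)
t=33: (idle)
t=34: (idle)
t=35: (idle)

context switches = 8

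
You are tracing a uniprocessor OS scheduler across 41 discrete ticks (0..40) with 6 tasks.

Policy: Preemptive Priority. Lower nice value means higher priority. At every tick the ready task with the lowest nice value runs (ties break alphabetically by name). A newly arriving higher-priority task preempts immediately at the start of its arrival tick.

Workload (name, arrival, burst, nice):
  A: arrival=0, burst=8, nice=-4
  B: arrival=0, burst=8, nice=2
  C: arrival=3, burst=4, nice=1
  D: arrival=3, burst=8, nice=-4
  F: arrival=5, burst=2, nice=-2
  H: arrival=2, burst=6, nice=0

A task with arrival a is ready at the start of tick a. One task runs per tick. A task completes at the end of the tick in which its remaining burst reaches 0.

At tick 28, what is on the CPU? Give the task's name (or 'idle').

running at tick 28 = B

t=0: ready={A,B} → run A
t=1: ready={A,B} → run A
t=2: ready={A,B,H} → run A
t=3: ready={A,B,C,D,H} → run A
t=4: ready={A,B,C,D,H} → run A
t=5: ready={A,B,C,D,F,H} → run A
t=6: ready={A,B,C,D,F,H} → run A
t=7: ready={A,B,C,D,F,H} → run A
t=8: ready={B,C,D,F,H} → run D
t=9: ready={B,C,D,F,H} → run D
t=10: ready={B,C,D,F,H} → run D
t=11: ready={B,C,D,F,H} → run D
t=12: ready={B,C,D,F,H} → run D
t=13: ready={B,C,D,F,H} → run D
t=14: ready={B,C,D,F,H} → run D
t=15: ready={B,C,D,F,H} → run D
t=16: ready={B,C,F,H} → run F
t=17: ready={B,C,F,H} → run F
t=18: ready={B,C,H} → run H
t=19: ready={B,C,H} → run H
t=20: ready={B,C,H} → run H
t=21: ready={B,C,H} → run H
t=22: ready={B,C,H} → run H
t=23: ready={B,C,H} → run H
t=24: ready={B,C} → run C
t=25: ready={B,C} → run C
t=26: ready={B,C} → run C
t=27: ready={B,C} → run C
t=28: ready={B} → run B
t=29: ready={B} → run B
t=30: ready={B} → run B
t=31: ready={B} → run B
t=32: ready={B} → run B
t=33: ready={B} → run B
t=34: ready={B} → run B
t=35: ready={B} → run B
t=36: (idle)
t=37: (idle)
t=38: (idle)
t=39: (idle)
t=40: (idle)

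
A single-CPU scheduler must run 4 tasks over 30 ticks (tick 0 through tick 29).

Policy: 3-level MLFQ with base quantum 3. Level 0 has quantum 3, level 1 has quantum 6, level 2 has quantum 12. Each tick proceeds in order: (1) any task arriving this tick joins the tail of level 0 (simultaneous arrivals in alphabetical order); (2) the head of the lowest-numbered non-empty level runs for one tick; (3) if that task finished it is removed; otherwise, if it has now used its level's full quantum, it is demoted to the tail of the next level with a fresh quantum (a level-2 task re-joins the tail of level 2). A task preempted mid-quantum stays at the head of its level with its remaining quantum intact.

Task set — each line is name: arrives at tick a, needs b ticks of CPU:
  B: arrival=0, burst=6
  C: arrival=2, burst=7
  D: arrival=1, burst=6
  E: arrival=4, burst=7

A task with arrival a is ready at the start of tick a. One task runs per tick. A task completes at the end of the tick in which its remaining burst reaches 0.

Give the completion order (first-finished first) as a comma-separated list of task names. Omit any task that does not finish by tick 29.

completion order = B, D, C, E

t=0: L0/L1/L2 = B/-/- → run B
t=1: L0/L1/L2 = BD/-/- → run B
t=2: L0/L1/L2 = BDC/-/- → run B
t=3: L0/L1/L2 = DC/B/- → run D
t=4: L0/L1/L2 = DCE/B/- → run D
t=5: L0/L1/L2 = DCE/B/- → run D
t=6: L0/L1/L2 = CE/BD/- → run C
t=7: L0/L1/L2 = CE/BD/- → run C
t=8: L0/L1/L2 = CE/BD/- → run C
t=9: L0/L1/L2 = E/BDC/- → run E
t=10: L0/L1/L2 = E/BDC/- → run E
t=11: L0/L1/L2 = E/BDC/- → run E
t=12: L0/L1/L2 = -/BDCE/- → run B
t=13: L0/L1/L2 = -/BDCE/- → run B
t=14: L0/L1/L2 = -/BDCE/- → run B
t=15: L0/L1/L2 = -/DCE/- → run D
t=16: L0/L1/L2 = -/DCE/- → run D
t=17: L0/L1/L2 = -/DCE/- → run D
t=18: L0/L1/L2 = -/CE/- → run C
t=19: L0/L1/L2 = -/CE/- → run C
t=20: L0/L1/L2 = -/CE/- → run C
t=21: L0/L1/L2 = -/CE/- → run C
t=22: L0/L1/L2 = -/E/- → run E
t=23: L0/L1/L2 = -/E/- → run E
t=24: L0/L1/L2 = -/E/- → run E
t=25: L0/L1/L2 = -/E/- → run E
t=26: (idle)
t=27: (idle)
t=28: (idle)
t=29: (idle)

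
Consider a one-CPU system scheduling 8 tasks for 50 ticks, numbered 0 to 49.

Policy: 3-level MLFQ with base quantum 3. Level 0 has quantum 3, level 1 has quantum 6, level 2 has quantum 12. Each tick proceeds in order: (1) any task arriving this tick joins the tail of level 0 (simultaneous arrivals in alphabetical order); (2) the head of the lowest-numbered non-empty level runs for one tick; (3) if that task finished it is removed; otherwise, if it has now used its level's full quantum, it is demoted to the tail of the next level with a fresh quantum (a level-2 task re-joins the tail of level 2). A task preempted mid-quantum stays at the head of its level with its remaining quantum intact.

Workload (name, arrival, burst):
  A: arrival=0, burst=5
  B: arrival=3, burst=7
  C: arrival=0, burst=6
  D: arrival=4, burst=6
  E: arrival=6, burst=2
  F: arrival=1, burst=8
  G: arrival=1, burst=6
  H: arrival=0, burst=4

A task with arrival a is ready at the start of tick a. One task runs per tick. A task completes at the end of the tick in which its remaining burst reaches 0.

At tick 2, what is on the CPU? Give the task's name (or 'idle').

t=0: L0/L1/L2 = ACH/-/- → run A
t=1: L0/L1/L2 = ACHFG/-/- → run A
t=2: L0/L1/L2 = ACHFG/-/- → run A
t=3: L0/L1/L2 = CHFGB/A/- → run C
t=4: L0/L1/L2 = CHFGBD/A/- → run C
t=5: L0/L1/L2 = CHFGBD/A/- → run C
t=6: L0/L1/L2 = HFGBDE/AC/- → run H
t=7: L0/L1/L2 = HFGBDE/AC/- → run H
t=8: L0/L1/L2 = HFGBDE/AC/- → run H
t=9: L0/L1/L2 = FGBDE/ACH/- → run F
t=10: L0/L1/L2 = FGBDE/ACH/- → run F
t=11: L0/L1/L2 = FGBDE/ACH/- → run F
t=12: L0/L1/L2 = GBDE/ACHF/- → run G
t=13: L0/L1/L2 = GBDE/ACHF/- → run G
t=14: L0/L1/L2 = GBDE/ACHF/- → run G
t=15: L0/L1/L2 = BDE/ACHFG/- → run B
t=16: L0/L1/L2 = BDE/ACHFG/- → run B
t=17: L0/L1/L2 = BDE/ACHFG/- → run B
t=18: L0/L1/L2 = DE/ACHFGB/- → run D
t=19: L0/L1/L2 = DE/ACHFGB/- → run D
t=20: L0/L1/L2 = DE/ACHFGB/- → run D
t=21: L0/L1/L2 = E/ACHFGBD/- → run E
t=22: L0/L1/L2 = E/ACHFGBD/- → run E
t=23: L0/L1/L2 = -/ACHFGBD/- → run A
t=24: L0/L1/L2 = -/ACHFGBD/- → run A
t=25: L0/L1/L2 = -/CHFGBD/- → run C
t=26: L0/L1/L2 = -/CHFGBD/- → run C
t=27: L0/L1/L2 = -/CHFGBD/- → run C
t=28: L0/L1/L2 = -/HFGBD/- → run H
t=29: L0/L1/L2 = -/FGBD/- → run F
t=30: L0/L1/L2 = -/FGBD/- → run F
t=31: L0/L1/L2 = -/FGBD/- → run F
t=32: L0/L1/L2 = -/FGBD/- → run F
t=33: L0/L1/L2 = -/FGBD/- → run F
t=34: L0/L1/L2 = -/GBD/- → run G
t=35: L0/L1/L2 = -/GBD/- → run G
t=36: L0/L1/L2 = -/GBD/- → run G
t=37: L0/L1/L2 = -/BD/- → run B
t=38: L0/L1/L2 = -/BD/- → run B
t=39: L0/L1/L2 = -/BD/- → run B
t=40: L0/L1/L2 = -/BD/- → run B
t=41: L0/L1/L2 = -/D/- → run D
t=42: L0/L1/L2 = -/D/- → run D
t=43: L0/L1/L2 = -/D/- → run D
t=44: (idle)
t=45: (idle)
t=46: (idle)
t=47: (idle)
t=48: (idle)
t=49: (idle)

running at tick 2 = A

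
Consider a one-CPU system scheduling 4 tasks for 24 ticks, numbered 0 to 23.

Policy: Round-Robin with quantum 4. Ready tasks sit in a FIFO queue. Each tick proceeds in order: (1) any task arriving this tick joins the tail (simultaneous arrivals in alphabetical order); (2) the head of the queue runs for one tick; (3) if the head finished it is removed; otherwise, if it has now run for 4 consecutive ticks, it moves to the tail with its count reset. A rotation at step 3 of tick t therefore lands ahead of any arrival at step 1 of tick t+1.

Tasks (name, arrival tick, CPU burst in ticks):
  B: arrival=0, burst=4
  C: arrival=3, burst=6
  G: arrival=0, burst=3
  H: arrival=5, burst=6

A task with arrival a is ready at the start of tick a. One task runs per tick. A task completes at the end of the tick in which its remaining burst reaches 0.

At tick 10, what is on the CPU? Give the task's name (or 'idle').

t=0: queue=[B,G] q_used=0 → run B
t=1: queue=[B,G] q_used=1 → run B
t=2: queue=[B,G] q_used=2 → run B
t=3: queue=[B,G,C] q_used=3 → run B
t=4: queue=[G,C] q_used=0 → run G
t=5: queue=[G,C,H] q_used=1 → run G
t=6: queue=[G,C,H] q_used=2 → run G
t=7: queue=[C,H] q_used=0 → run C
t=8: queue=[C,H] q_used=1 → run C
t=9: queue=[C,H] q_used=2 → run C
t=10: queue=[C,H] q_used=3 → run C
t=11: queue=[H,C] q_used=0 → run H
t=12: queue=[H,C] q_used=1 → run H
t=13: queue=[H,C] q_used=2 → run H
t=14: queue=[H,C] q_used=3 → run H
t=15: queue=[C,H] q_used=0 → run C
t=16: queue=[C,H] q_used=1 → run C
t=17: queue=[H] q_used=0 → run H
t=18: queue=[H] q_used=1 → run H
t=19: (idle)
t=20: (idle)
t=21: (idle)
t=22: (idle)
t=23: (idle)

running at tick 10 = C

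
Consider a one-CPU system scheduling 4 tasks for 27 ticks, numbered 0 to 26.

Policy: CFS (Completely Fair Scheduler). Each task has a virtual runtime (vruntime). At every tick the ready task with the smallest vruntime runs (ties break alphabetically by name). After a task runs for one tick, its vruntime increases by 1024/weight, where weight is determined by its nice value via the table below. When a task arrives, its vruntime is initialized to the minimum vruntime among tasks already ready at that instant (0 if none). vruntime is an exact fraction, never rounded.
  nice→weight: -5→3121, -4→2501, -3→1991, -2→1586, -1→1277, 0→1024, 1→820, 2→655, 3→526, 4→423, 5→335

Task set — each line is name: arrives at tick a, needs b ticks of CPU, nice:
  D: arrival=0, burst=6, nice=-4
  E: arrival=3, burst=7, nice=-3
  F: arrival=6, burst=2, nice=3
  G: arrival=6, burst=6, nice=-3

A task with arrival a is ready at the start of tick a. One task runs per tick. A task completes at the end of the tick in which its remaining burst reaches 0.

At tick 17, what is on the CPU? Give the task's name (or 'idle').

t=0: vr[D=0] → run D
t=1: vr[D=1024/2501] → run D
t=2: vr[D=2048/2501] → run D
t=3: vr[D=3072/2501 E=3072/2501] → run D
t=4: vr[D=4096/2501 E=3072/2501] → run E
t=5: vr[D=4096/2501 E=8677376/4979491] → run D
t=6: vr[D=5120/2501 E=8677376/4979491 F=8677376/4979491 G=8677376/4979491] → run E
t=7: vr[D=5120/2501 E=11238400/4979491 F=8677376/4979491 G=8677376/4979491] → run F
t=8: vr[D=5120/2501 E=11238400/4979491 F=4831649280/1309606133 G=8677376/4979491] → run G
t=9: vr[D=5120/2501 E=11238400/4979491 F=4831649280/1309606133 G=11238400/4979491] → run D
t=10: vr[E=11238400/4979491 F=4831649280/1309606133 G=11238400/4979491] → run E
t=11: vr[E=13799424/4979491 F=4831649280/1309606133 G=11238400/4979491] → run G
t=12: vr[E=13799424/4979491 F=4831649280/1309606133 G=13799424/4979491] → run E
t=13: vr[E=16360448/4979491 F=4831649280/1309606133 G=13799424/4979491] → run G
t=14: vr[E=16360448/4979491 F=4831649280/1309606133 G=16360448/4979491] → run E
t=15: vr[E=18921472/4979491 F=4831649280/1309606133 G=16360448/4979491] → run G
t=16: vr[E=18921472/4979491 F=4831649280/1309606133 G=18921472/4979491] → run F
t=17: vr[E=18921472/4979491 G=18921472/4979491] → run E
t=18: vr[E=21482496/4979491 G=18921472/4979491] → run G
t=19: vr[E=21482496/4979491 G=21482496/4979491] → run E
t=20: vr[G=21482496/4979491] → run G
t=21: (idle)
t=22: (idle)
t=23: (idle)
t=24: (idle)
t=25: (idle)
t=26: (idle)

running at tick 17 = E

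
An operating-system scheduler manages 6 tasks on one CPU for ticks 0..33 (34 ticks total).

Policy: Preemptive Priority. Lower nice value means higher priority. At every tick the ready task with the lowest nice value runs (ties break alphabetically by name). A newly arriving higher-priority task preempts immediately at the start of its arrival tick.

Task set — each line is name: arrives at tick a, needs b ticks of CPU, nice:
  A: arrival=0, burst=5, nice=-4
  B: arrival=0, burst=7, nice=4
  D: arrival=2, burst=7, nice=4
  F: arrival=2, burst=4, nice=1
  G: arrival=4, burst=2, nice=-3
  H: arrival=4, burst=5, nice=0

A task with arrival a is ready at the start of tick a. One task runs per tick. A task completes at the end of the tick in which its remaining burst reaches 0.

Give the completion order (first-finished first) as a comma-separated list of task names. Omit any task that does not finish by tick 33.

t=0: ready={A,B} → run A
t=1: ready={A,B} → run A
t=2: ready={A,B,D,F} → run A
t=3: ready={A,B,D,F} → run A
t=4: ready={A,B,D,F,G,H} → run A
t=5: ready={B,D,F,G,H} → run G
t=6: ready={B,D,F,G,H} → run G
t=7: ready={B,D,F,H} → run H
t=8: ready={B,D,F,H} → run H
t=9: ready={B,D,F,H} → run H
t=10: ready={B,D,F,H} → run H
t=11: ready={B,D,F,H} → run H
t=12: ready={B,D,F} → run F
t=13: ready={B,D,F} → run F
t=14: ready={B,D,F} → run F
t=15: ready={B,D,F} → run F
t=16: ready={B,D} → run B
t=17: ready={B,D} → run B
t=18: ready={B,D} → run B
t=19: ready={B,D} → run B
t=20: ready={B,D} → run B
t=21: ready={B,D} → run B
t=22: ready={B,D} → run B
t=23: ready={D} → run D
t=24: ready={D} → run D
t=25: ready={D} → run D
t=26: ready={D} → run D
t=27: ready={D} → run D
t=28: ready={D} → run D
t=29: ready={D} → run D
t=30: (idle)
t=31: (idle)
t=32: (idle)
t=33: (idle)

completion order = A, G, H, F, B, D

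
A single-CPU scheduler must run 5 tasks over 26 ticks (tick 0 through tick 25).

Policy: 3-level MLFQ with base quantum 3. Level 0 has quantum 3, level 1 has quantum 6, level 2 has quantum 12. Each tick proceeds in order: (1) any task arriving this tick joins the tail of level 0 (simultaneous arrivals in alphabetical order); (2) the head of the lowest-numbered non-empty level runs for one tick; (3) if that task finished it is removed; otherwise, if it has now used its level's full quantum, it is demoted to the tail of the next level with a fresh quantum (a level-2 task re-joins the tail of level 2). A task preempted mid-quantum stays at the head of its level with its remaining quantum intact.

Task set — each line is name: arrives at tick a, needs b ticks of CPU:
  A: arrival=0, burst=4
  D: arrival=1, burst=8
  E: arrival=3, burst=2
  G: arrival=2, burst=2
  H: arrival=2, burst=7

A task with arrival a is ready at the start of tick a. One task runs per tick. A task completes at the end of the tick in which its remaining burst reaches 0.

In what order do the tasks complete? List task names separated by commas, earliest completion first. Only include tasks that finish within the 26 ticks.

t=0: L0/L1/L2 = A/-/- → run A
t=1: L0/L1/L2 = AD/-/- → run A
t=2: L0/L1/L2 = ADGH/-/- → run A
t=3: L0/L1/L2 = DGHE/A/- → run D
t=4: L0/L1/L2 = DGHE/A/- → run D
t=5: L0/L1/L2 = DGHE/A/- → run D
t=6: L0/L1/L2 = GHE/AD/- → run G
t=7: L0/L1/L2 = GHE/AD/- → run G
t=8: L0/L1/L2 = HE/AD/- → run H
t=9: L0/L1/L2 = HE/AD/- → run H
t=10: L0/L1/L2 = HE/AD/- → run H
t=11: L0/L1/L2 = E/ADH/- → run E
t=12: L0/L1/L2 = E/ADH/- → run E
t=13: L0/L1/L2 = -/ADH/- → run A
t=14: L0/L1/L2 = -/DH/- → run D
t=15: L0/L1/L2 = -/DH/- → run D
t=16: L0/L1/L2 = -/DH/- → run D
t=17: L0/L1/L2 = -/DH/- → run D
t=18: L0/L1/L2 = -/DH/- → run D
t=19: L0/L1/L2 = -/H/- → run H
t=20: L0/L1/L2 = -/H/- → run H
t=21: L0/L1/L2 = -/H/- → run H
t=22: L0/L1/L2 = -/H/- → run H
t=23: (idle)
t=24: (idle)
t=25: (idle)

completion order = G, E, A, D, H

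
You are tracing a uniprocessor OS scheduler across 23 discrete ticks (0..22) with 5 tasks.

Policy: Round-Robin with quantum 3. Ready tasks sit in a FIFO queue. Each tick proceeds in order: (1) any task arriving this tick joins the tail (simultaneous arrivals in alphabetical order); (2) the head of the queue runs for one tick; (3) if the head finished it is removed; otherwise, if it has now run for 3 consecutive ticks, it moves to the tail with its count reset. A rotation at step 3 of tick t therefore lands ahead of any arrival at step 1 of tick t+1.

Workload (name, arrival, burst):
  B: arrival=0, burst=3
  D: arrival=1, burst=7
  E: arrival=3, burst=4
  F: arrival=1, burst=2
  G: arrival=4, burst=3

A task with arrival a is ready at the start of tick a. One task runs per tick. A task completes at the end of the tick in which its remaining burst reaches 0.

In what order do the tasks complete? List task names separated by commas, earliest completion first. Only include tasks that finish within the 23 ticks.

t=0: queue=[B] q_used=0 → run B
t=1: queue=[B,D,F] q_used=1 → run B
t=2: queue=[B,D,F] q_used=2 → run B
t=3: queue=[D,F,E] q_used=0 → run D
t=4: queue=[D,F,E,G] q_used=1 → run D
t=5: queue=[D,F,E,G] q_used=2 → run D
t=6: queue=[F,E,G,D] q_used=0 → run F
t=7: queue=[F,E,G,D] q_used=1 → run F
t=8: queue=[E,G,D] q_used=0 → run E
t=9: queue=[E,G,D] q_used=1 → run E
t=10: queue=[E,G,D] q_used=2 → run E
t=11: queue=[G,D,E] q_used=0 → run G
t=12: queue=[G,D,E] q_used=1 → run G
t=13: queue=[G,D,E] q_used=2 → run G
t=14: queue=[D,E] q_used=0 → run D
t=15: queue=[D,E] q_used=1 → run D
t=16: queue=[D,E] q_used=2 → run D
t=17: queue=[E,D] q_used=0 → run E
t=18: queue=[D] q_used=0 → run D
t=19: (idle)
t=20: (idle)
t=21: (idle)
t=22: (idle)

completion order = B, F, G, E, D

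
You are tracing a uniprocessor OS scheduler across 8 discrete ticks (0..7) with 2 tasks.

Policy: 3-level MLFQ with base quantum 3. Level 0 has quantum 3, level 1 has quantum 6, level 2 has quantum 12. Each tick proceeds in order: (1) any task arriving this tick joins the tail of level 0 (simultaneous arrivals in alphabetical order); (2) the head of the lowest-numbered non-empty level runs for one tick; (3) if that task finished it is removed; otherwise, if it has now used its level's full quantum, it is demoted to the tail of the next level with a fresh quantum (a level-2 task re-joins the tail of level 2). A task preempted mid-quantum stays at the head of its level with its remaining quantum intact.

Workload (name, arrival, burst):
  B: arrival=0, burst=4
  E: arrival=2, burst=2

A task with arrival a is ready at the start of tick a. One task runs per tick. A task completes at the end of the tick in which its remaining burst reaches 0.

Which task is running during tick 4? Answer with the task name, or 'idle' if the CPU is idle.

running at tick 4 = E

t=0: L0/L1/L2 = B/-/- → run B
t=1: L0/L1/L2 = B/-/- → run B
t=2: L0/L1/L2 = BE/-/- → run B
t=3: L0/L1/L2 = E/B/- → run E
t=4: L0/L1/L2 = E/B/- → run E
t=5: L0/L1/L2 = -/B/- → run B
t=6: (idle)
t=7: (idle)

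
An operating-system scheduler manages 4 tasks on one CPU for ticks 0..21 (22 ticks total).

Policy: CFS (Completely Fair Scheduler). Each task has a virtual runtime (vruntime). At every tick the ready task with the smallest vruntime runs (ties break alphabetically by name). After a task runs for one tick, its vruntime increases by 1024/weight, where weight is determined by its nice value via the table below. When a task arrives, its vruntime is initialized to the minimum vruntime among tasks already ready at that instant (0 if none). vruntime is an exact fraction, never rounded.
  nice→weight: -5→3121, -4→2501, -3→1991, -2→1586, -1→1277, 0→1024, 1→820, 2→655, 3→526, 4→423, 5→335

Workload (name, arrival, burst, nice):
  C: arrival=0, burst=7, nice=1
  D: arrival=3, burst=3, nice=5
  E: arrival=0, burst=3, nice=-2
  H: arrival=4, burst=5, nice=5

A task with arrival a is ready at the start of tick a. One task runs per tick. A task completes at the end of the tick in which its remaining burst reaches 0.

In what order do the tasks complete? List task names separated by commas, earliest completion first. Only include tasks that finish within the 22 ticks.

completion order = E, D, C, H

t=0: vr[C=0 E=0] → run C
t=1: vr[C=256/205 E=0] → run E
t=2: vr[C=256/205 E=512/793] → run E
t=3: vr[C=256/205 D=256/205 E=1024/793] → run C
t=4: vr[C=512/205 D=256/205 E=1024/793 H=256/205] → run D
t=5: vr[C=512/205 D=59136/13735 E=1024/793 H=256/205] → run H
t=6: vr[C=512/205 D=59136/13735 E=1024/793 H=59136/13735] → run E
t=7: vr[C=512/205 D=59136/13735 H=59136/13735] → run C
t=8: vr[C=768/205 D=59136/13735 H=59136/13735] → run C
t=9: vr[C=1024/205 D=59136/13735 H=59136/13735] → run D
t=10: vr[C=1024/205 D=20224/2747 H=59136/13735] → run H
t=11: vr[C=1024/205 D=20224/2747 H=20224/2747] → run C
t=12: vr[C=256/41 D=20224/2747 H=20224/2747] → run C
t=13: vr[C=1536/205 D=20224/2747 H=20224/2747] → run D
t=14: vr[C=1536/205 H=20224/2747] → run H
t=15: vr[C=1536/205 H=143104/13735] → run C
t=16: vr[H=143104/13735] → run H
t=17: vr[H=185088/13735] → run H
t=18: (idle)
t=19: (idle)
t=20: (idle)
t=21: (idle)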